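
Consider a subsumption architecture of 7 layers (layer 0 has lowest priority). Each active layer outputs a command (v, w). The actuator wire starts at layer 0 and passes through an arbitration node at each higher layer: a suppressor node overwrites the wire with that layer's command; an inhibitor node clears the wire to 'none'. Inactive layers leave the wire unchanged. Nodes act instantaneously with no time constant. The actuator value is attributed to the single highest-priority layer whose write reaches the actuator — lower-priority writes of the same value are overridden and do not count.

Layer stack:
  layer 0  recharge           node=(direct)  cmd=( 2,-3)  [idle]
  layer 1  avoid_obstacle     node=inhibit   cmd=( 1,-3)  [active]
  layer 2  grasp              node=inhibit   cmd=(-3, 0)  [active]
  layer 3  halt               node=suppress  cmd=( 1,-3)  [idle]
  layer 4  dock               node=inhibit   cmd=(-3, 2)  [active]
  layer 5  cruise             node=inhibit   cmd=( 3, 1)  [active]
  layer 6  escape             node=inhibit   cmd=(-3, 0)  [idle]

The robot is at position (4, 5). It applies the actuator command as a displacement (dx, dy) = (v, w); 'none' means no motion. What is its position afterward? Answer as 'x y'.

L0 recharge: idle → wire = none
L1 avoid_obstacle: active, inhibitor → wire = none
L2 grasp: active, inhibitor → wire = none
L3 halt: idle → wire stays none
L4 dock: active, inhibitor → wire = none
L5 cruise: active, inhibitor → wire = none
L6 escape: idle → wire stays none
actuator = none
position: (4, 5) + none = (4, 5)

4 5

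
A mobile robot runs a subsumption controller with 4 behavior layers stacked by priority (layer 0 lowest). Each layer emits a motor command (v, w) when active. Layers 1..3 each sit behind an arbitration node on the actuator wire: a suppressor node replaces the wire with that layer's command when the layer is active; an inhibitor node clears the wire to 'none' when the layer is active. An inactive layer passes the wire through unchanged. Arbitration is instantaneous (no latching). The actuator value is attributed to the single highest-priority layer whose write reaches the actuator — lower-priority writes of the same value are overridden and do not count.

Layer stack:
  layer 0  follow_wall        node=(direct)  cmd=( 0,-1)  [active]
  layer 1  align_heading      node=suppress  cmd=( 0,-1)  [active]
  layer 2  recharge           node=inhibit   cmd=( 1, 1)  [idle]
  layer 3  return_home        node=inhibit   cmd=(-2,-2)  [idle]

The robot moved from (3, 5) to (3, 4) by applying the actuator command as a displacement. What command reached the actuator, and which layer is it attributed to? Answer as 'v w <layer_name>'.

0 -1 align_heading

displacement = (3, 4) − (3, 5) = (0, -1)
layer 0 (follow_wall) active — direct: (0, -1)
layer 1 (align_heading) active — suppresses: (0, -1)
layer 2 (recharge) idle — unchanged: (0, -1)
layer 3 (return_home) idle — unchanged: (0, -1)
→ actuator (0, -1) — from layer 1 (align_heading)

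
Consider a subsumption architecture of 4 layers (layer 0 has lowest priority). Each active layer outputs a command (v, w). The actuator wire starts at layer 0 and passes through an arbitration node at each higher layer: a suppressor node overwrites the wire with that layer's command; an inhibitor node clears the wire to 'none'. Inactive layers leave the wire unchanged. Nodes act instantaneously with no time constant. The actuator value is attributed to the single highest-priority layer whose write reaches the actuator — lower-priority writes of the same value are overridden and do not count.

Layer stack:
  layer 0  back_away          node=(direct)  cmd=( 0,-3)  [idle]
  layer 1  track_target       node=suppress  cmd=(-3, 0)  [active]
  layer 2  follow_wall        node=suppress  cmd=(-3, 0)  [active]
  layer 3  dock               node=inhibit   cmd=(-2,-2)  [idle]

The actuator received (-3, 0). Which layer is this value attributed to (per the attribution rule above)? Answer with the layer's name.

[0] back_away off; wire := none
[1] track_target on (suppress); wire := (-3, 0)
[2] follow_wall on (suppress); wire := (-3, 0)
[3] dock off; pass (-3, 0)
output (-3, 0)
last writer: layer 2 = follow_wall

follow_wall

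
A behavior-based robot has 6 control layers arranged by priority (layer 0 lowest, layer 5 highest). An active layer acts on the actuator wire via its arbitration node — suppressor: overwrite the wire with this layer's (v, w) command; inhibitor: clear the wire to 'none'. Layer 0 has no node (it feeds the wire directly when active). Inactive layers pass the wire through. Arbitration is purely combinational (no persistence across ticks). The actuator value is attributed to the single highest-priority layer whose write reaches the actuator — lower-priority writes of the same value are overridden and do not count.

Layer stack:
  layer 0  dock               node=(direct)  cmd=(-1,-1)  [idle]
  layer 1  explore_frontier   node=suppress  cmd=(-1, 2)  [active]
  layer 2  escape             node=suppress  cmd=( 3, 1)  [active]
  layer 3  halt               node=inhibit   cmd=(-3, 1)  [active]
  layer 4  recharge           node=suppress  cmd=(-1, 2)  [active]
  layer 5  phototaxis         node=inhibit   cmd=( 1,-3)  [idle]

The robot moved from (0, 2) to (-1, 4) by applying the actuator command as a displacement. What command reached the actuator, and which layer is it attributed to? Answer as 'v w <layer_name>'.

-1 2 recharge

displacement = (-1, 4) − (0, 2) = (-1, 2)
layer 0 (dock) idle — none
layer 1 (explore_frontier) active — suppresses: (-1, 2)
layer 2 (escape) active — suppresses: (3, 1)
layer 3 (halt) active — inhibits: none
layer 4 (recharge) active — suppresses: (-1, 2)
layer 5 (phototaxis) idle — unchanged: (-1, 2)
→ actuator (-1, 2) — from layer 4 (recharge)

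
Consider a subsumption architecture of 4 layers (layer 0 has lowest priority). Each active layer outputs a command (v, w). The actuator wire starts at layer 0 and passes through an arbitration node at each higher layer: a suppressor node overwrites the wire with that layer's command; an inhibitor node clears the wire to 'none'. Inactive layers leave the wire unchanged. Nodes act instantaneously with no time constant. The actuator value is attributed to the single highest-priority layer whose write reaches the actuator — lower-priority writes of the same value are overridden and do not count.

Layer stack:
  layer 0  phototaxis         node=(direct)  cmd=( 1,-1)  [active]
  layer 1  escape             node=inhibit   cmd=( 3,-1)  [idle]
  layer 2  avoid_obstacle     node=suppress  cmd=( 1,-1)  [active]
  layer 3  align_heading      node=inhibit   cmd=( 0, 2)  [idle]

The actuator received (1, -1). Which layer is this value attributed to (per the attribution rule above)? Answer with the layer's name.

L0 phototaxis: active, feeds wire = (1, -1)
L1 escape: idle → wire stays (1, -1)
L2 avoid_obstacle: active, suppressor → wire = (1, -1)
L3 align_heading: idle → wire stays (1, -1)
actuator = (1, -1)
last writer: layer 2 = avoid_obstacle

avoid_obstacle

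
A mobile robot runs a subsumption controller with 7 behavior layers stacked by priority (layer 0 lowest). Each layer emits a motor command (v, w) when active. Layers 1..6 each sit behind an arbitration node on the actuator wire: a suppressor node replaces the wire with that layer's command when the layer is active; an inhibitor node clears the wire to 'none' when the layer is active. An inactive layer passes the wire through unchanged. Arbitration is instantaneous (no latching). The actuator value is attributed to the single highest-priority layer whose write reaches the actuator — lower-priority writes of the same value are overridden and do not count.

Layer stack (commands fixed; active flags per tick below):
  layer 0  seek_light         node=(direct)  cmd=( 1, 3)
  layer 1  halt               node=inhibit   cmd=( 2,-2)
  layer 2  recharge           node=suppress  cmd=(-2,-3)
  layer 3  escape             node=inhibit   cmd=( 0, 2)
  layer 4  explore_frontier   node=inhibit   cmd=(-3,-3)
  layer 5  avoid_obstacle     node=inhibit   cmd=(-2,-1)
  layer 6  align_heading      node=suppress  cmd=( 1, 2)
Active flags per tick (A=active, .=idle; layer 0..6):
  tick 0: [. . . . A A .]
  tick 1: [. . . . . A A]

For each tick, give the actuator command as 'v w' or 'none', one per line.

none
1 2

tick 0:
  layer 0 (seek_light) idle — none
  layer 1 (halt) idle — unchanged: none
  layer 2 (recharge) idle — unchanged: none
  layer 3 (escape) idle — unchanged: none
  layer 4 (explore_frontier) active — inhibits: none
  layer 5 (avoid_obstacle) active — inhibits: none
  layer 6 (align_heading) idle — unchanged: none
  → actuator none
tick 1:
  layer 0 (seek_light) idle — none
  layer 1 (halt) idle — unchanged: none
  layer 2 (recharge) idle — unchanged: none
  layer 3 (escape) idle — unchanged: none
  layer 4 (explore_frontier) idle — unchanged: none
  layer 5 (avoid_obstacle) active — inhibits: none
  layer 6 (align_heading) active — suppresses: (1, 2)
  → actuator (1, 2)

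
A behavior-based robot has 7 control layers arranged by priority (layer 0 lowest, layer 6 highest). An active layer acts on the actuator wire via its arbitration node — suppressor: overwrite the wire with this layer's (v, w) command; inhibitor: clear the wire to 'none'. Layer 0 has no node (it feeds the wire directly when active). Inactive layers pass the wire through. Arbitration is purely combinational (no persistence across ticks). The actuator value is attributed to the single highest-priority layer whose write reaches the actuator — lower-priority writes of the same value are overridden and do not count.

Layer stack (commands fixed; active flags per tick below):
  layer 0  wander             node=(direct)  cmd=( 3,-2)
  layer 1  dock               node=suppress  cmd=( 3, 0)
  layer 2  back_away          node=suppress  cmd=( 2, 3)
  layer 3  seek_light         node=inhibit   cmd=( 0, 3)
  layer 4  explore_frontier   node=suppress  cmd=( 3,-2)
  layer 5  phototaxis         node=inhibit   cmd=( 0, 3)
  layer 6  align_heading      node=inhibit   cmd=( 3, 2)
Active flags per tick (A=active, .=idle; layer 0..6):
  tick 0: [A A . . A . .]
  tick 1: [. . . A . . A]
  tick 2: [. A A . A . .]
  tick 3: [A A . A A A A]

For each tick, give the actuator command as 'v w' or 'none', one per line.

tick 0:
  L0 wander: active, feeds wire = (3, -2)
  L1 dock: active, suppressor → wire = (3, 0)
  L2 back_away: idle → wire stays (3, 0)
  L3 seek_light: idle → wire stays (3, 0)
  L4 explore_frontier: active, suppressor → wire = (3, -2)
  L5 phototaxis: idle → wire stays (3, -2)
  L6 align_heading: idle → wire stays (3, -2)
  actuator = (3, -2)
tick 1:
  L0 wander: idle → wire = none
  L1 dock: idle → wire stays none
  L2 back_away: idle → wire stays none
  L3 seek_light: active, inhibitor → wire = none
  L4 explore_frontier: idle → wire stays none
  L5 phototaxis: idle → wire stays none
  L6 align_heading: active, inhibitor → wire = none
  actuator = none
tick 2:
  L0 wander: idle → wire = none
  L1 dock: active, suppressor → wire = (3, 0)
  L2 back_away: active, suppressor → wire = (2, 3)
  L3 seek_light: idle → wire stays (2, 3)
  L4 explore_frontier: active, suppressor → wire = (3, -2)
  L5 phototaxis: idle → wire stays (3, -2)
  L6 align_heading: idle → wire stays (3, -2)
  actuator = (3, -2)
tick 3:
  L0 wander: active, feeds wire = (3, -2)
  L1 dock: active, suppressor → wire = (3, 0)
  L2 back_away: idle → wire stays (3, 0)
  L3 seek_light: active, inhibitor → wire = none
  L4 explore_frontier: active, suppressor → wire = (3, -2)
  L5 phototaxis: active, inhibitor → wire = none
  L6 align_heading: active, inhibitor → wire = none
  actuator = none

3 -2
none
3 -2
none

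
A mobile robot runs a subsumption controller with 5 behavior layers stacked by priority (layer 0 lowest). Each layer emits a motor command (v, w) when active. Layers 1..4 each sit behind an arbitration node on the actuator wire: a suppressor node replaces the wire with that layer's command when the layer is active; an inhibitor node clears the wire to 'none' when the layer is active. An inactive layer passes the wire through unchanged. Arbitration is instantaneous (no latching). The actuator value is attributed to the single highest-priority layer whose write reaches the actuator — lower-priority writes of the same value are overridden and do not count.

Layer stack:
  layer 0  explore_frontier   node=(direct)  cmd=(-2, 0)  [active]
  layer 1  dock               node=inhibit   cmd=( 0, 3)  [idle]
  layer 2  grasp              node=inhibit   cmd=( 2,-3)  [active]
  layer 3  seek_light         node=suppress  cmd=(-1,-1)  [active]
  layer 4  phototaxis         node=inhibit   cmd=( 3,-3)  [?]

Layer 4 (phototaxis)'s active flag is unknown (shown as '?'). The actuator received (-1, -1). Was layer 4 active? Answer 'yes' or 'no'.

no

If layer 4 is active=yes:
  actuator would be none
If layer 4 is active=no:
  actuator would be (-1, -1)
Observed (-1, -1), so layer 4 was idle.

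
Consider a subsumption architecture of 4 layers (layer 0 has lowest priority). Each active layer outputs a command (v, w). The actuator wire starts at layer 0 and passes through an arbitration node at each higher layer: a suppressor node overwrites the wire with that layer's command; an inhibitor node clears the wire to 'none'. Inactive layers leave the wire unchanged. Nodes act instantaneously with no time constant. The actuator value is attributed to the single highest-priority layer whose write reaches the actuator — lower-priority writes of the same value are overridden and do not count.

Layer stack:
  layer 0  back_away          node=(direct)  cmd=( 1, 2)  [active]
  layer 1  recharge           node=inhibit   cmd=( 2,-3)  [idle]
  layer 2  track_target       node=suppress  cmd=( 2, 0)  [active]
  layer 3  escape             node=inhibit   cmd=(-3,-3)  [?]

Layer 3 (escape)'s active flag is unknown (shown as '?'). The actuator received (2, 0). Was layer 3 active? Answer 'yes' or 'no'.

no

If layer 3 is active=yes:
  actuator would be none
If layer 3 is active=no:
  actuator would be (2, 0)
Observed (2, 0), so layer 3 was idle.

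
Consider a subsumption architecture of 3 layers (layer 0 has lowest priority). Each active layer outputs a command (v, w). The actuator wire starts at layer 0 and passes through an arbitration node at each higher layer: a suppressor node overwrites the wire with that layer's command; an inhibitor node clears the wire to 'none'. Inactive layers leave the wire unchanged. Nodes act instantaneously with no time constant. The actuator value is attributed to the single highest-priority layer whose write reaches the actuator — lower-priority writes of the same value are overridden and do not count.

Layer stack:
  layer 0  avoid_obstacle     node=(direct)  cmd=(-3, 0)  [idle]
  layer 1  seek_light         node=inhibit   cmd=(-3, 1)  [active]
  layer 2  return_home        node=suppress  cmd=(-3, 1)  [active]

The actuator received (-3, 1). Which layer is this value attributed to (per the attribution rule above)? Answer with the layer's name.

L0 avoid_obstacle: idle → wire = none
L1 seek_light: active, inhibitor → wire = none
L2 return_home: active, suppressor → wire = (-3, 1)
actuator = (-3, 1)
last writer: layer 2 = return_home

return_home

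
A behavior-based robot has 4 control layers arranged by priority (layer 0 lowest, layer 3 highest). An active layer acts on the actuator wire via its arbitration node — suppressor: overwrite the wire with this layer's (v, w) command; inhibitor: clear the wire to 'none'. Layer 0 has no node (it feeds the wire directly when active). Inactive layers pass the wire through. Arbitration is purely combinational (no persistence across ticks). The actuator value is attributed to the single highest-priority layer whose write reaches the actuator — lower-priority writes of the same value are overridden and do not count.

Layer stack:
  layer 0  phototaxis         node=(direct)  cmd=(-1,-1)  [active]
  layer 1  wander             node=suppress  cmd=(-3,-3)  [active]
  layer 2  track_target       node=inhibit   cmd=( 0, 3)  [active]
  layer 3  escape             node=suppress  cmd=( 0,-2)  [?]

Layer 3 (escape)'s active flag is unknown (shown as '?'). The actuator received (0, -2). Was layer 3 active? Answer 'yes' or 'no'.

yes

If layer 3 is active=yes:
  actuator would be (0, -2)
If layer 3 is active=no:
  actuator would be none
Observed (0, -2), so layer 3 was active.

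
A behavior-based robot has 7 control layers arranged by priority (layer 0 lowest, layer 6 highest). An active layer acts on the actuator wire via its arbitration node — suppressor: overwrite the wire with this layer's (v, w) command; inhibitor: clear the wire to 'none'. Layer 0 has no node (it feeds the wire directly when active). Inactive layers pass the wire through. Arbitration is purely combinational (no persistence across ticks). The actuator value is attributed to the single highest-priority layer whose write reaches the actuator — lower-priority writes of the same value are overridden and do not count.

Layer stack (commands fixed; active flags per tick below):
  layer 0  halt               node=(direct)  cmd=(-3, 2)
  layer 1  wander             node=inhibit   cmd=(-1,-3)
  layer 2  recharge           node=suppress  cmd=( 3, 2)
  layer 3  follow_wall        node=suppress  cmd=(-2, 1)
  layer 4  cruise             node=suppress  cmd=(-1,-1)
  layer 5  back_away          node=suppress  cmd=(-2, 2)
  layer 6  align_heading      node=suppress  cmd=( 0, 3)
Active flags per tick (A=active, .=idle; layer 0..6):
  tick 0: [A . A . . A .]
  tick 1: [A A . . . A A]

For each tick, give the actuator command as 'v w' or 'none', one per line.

-2 2
0 3

tick 0:
  [0] halt on; wire := (-3, 2)
  [1] wander off; pass (-3, 2)
  [2] recharge on (suppress); wire := (3, 2)
  [3] follow_wall off; pass (3, 2)
  [4] cruise off; pass (3, 2)
  [5] back_away on (suppress); wire := (-2, 2)
  [6] align_heading off; pass (-2, 2)
  output (-2, 2)
tick 1:
  [0] halt on; wire := (-3, 2)
  [1] wander on (inhibit); wire := none
  [2] recharge off; pass none
  [3] follow_wall off; pass none
  [4] cruise off; pass none
  [5] back_away on (suppress); wire := (-2, 2)
  [6] align_heading on (suppress); wire := (0, 3)
  output (0, 3)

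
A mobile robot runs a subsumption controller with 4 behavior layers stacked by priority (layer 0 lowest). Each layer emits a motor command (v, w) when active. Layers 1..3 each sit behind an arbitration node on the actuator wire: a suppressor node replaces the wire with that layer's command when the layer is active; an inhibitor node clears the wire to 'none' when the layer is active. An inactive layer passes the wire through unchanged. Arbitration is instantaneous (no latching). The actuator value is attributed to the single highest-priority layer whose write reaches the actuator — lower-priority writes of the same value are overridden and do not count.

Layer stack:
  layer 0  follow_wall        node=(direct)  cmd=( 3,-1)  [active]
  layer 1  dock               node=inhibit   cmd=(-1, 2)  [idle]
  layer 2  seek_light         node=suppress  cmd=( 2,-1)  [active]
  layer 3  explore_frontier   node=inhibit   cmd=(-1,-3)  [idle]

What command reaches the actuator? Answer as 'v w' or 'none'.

[0] follow_wall on; wire := (3, -1)
[1] dock off; pass (3, -1)
[2] seek_light on (suppress); wire := (2, -1)
[3] explore_frontier off; pass (2, -1)
output (2, -1)

2 -1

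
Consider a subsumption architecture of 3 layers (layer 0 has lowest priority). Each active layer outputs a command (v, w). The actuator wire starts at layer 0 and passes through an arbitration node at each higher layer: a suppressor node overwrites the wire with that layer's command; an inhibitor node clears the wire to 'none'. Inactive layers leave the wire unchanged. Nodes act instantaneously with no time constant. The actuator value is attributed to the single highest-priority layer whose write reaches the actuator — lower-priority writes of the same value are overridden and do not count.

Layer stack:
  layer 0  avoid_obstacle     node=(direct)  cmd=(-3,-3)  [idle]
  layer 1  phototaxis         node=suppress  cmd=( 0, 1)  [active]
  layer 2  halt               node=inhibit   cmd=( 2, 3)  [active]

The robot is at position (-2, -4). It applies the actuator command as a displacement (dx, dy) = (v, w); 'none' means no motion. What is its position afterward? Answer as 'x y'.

-2 -4

L0 avoid_obstacle: idle → wire = none
L1 phototaxis: active, suppressor → wire = (0, 1)
L2 halt: active, inhibitor → wire = none
actuator = none
position: (-2, -4) + none = (-2, -4)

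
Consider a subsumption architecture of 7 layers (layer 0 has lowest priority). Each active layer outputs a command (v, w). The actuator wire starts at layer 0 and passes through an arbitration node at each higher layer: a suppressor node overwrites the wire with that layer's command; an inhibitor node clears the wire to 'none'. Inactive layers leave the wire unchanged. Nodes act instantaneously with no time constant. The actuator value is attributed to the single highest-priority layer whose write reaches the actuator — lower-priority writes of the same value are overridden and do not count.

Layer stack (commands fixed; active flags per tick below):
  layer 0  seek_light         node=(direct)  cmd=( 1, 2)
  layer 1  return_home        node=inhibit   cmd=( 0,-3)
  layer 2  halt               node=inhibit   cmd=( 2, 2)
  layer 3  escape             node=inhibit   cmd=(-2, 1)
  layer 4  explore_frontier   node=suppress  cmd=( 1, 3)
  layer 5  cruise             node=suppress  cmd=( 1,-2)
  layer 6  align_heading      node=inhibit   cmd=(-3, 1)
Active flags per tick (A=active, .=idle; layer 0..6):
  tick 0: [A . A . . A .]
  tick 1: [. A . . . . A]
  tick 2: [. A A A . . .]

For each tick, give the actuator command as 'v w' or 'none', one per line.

1 -2
none
none

tick 0:
  layer 0 (seek_light) active — direct: (1, 2)
  layer 1 (return_home) idle — unchanged: (1, 2)
  layer 2 (halt) active — inhibits: none
  layer 3 (escape) idle — unchanged: none
  layer 4 (explore_frontier) idle — unchanged: none
  layer 5 (cruise) active — suppresses: (1, -2)
  layer 6 (align_heading) idle — unchanged: (1, -2)
  → actuator (1, -2)
tick 1:
  layer 0 (seek_light) idle — none
  layer 1 (return_home) active — inhibits: none
  layer 2 (halt) idle — unchanged: none
  layer 3 (escape) idle — unchanged: none
  layer 4 (explore_frontier) idle — unchanged: none
  layer 5 (cruise) idle — unchanged: none
  layer 6 (align_heading) active — inhibits: none
  → actuator none
tick 2:
  layer 0 (seek_light) idle — none
  layer 1 (return_home) active — inhibits: none
  layer 2 (halt) active — inhibits: none
  layer 3 (escape) active — inhibits: none
  layer 4 (explore_frontier) idle — unchanged: none
  layer 5 (cruise) idle — unchanged: none
  layer 6 (align_heading) idle — unchanged: none
  → actuator none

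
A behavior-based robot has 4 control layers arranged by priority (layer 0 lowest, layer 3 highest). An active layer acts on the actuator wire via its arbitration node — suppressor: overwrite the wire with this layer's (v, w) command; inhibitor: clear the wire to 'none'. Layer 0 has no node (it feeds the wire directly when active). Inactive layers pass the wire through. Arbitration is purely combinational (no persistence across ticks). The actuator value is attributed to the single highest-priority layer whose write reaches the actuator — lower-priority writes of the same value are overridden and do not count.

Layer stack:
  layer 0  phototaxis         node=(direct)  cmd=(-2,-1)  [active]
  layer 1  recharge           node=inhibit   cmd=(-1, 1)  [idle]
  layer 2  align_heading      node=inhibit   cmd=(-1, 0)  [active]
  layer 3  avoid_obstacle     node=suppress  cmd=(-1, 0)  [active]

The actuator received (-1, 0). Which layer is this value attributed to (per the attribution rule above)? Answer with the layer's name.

layer 0 (phototaxis) active — direct: (-2, -1)
layer 1 (recharge) idle — unchanged: (-2, -1)
layer 2 (align_heading) active — inhibits: none
layer 3 (avoid_obstacle) active — suppresses: (-1, 0)
→ actuator (-1, 0)
last writer: layer 3 = avoid_obstacle

avoid_obstacle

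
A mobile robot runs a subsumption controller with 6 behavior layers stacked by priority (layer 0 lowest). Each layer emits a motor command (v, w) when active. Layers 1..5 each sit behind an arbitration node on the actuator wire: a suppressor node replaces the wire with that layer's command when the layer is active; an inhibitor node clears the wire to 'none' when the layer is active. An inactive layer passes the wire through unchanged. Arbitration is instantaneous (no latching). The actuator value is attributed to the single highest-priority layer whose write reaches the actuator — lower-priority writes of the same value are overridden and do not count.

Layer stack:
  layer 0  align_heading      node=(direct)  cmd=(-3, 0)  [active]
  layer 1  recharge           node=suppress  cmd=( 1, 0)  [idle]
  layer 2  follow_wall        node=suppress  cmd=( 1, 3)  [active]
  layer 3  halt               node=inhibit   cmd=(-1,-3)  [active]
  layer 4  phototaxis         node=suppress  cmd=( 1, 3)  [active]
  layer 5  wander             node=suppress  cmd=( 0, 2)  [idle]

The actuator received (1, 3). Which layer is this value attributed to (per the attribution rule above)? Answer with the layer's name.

L0 align_heading: active, feeds wire = (-3, 0)
L1 recharge: idle → wire stays (-3, 0)
L2 follow_wall: active, suppressor → wire = (1, 3)
L3 halt: active, inhibitor → wire = none
L4 phototaxis: active, suppressor → wire = (1, 3)
L5 wander: idle → wire stays (1, 3)
actuator = (1, 3)
last writer: layer 4 = phototaxis

phototaxis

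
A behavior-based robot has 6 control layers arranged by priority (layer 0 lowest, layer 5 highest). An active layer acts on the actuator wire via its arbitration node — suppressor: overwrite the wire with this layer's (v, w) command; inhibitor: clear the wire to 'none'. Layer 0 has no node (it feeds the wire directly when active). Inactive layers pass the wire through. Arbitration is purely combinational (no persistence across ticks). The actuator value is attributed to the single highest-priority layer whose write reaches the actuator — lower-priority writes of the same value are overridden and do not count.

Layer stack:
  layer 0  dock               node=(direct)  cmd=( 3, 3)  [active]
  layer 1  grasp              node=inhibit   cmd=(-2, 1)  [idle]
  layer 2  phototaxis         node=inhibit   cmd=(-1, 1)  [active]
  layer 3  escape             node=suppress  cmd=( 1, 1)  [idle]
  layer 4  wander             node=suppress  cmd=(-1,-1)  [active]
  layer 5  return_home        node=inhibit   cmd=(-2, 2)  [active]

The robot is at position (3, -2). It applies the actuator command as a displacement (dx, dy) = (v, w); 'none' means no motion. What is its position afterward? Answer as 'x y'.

3 -2

layer 0 (dock) active — direct: (3, 3)
layer 1 (grasp) idle — unchanged: (3, 3)
layer 2 (phototaxis) active — inhibits: none
layer 3 (escape) idle — unchanged: none
layer 4 (wander) active — suppresses: (-1, -1)
layer 5 (return_home) active — inhibits: none
→ actuator none
position: (3, -2) + none = (3, -2)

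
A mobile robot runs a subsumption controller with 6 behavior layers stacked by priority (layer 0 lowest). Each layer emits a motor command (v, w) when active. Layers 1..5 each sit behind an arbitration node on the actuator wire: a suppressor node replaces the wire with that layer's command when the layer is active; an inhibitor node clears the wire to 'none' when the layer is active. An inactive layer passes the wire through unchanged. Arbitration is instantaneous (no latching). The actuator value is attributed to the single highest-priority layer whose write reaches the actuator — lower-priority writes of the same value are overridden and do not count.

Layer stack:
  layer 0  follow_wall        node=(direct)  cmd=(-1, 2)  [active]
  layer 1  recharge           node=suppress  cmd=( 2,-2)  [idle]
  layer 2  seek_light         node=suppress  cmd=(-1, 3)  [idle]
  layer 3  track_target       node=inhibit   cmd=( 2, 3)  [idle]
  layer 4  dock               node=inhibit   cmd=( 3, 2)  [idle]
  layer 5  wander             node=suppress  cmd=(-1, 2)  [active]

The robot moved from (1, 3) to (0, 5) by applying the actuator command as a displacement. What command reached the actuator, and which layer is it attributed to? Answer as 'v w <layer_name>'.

-1 2 wander

displacement = (0, 5) − (1, 3) = (-1, 2)
layer 0 (follow_wall) active — direct: (-1, 2)
layer 1 (recharge) idle — unchanged: (-1, 2)
layer 2 (seek_light) idle — unchanged: (-1, 2)
layer 3 (track_target) idle — unchanged: (-1, 2)
layer 4 (dock) idle — unchanged: (-1, 2)
layer 5 (wander) active — suppresses: (-1, 2)
→ actuator (-1, 2) — from layer 5 (wander)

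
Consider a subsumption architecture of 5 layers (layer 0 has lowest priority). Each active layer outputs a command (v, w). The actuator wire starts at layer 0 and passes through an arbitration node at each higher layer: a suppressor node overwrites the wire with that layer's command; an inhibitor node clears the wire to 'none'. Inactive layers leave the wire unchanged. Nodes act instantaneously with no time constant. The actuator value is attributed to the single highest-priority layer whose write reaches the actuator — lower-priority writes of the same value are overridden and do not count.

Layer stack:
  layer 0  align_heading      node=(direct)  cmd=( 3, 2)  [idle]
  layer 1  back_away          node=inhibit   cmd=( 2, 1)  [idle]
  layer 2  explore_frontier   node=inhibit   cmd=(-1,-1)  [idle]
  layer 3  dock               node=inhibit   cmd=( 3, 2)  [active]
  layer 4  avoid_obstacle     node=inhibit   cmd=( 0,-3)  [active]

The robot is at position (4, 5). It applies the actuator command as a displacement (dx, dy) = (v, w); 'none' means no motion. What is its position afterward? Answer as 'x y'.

4 5

[0] align_heading off; wire := none
[1] back_away off; pass none
[2] explore_frontier off; pass none
[3] dock on (inhibit); wire := none
[4] avoid_obstacle on (inhibit); wire := none
output none
position: (4, 5) + none = (4, 5)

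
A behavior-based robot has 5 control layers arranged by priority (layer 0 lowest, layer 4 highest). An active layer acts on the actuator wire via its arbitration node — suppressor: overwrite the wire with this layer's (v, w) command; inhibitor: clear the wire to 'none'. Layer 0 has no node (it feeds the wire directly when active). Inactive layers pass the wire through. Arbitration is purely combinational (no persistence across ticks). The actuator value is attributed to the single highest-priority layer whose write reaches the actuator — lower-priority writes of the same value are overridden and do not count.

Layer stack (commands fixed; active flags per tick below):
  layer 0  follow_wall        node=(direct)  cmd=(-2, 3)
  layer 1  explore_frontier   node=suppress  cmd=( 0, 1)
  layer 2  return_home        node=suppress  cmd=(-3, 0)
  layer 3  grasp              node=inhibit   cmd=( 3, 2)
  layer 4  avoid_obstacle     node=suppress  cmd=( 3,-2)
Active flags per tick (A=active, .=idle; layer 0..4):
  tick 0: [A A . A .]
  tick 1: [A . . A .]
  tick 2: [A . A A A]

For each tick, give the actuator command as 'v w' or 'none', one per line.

none
none
3 -2

tick 0:
  layer 0 (follow_wall) active — direct: (-2, 3)
  layer 1 (explore_frontier) active — suppresses: (0, 1)
  layer 2 (return_home) idle — unchanged: (0, 1)
  layer 3 (grasp) active — inhibits: none
  layer 4 (avoid_obstacle) idle — unchanged: none
  → actuator none
tick 1:
  layer 0 (follow_wall) active — direct: (-2, 3)
  layer 1 (explore_frontier) idle — unchanged: (-2, 3)
  layer 2 (return_home) idle — unchanged: (-2, 3)
  layer 3 (grasp) active — inhibits: none
  layer 4 (avoid_obstacle) idle — unchanged: none
  → actuator none
tick 2:
  layer 0 (follow_wall) active — direct: (-2, 3)
  layer 1 (explore_frontier) idle — unchanged: (-2, 3)
  layer 2 (return_home) active — suppresses: (-3, 0)
  layer 3 (grasp) active — inhibits: none
  layer 4 (avoid_obstacle) active — suppresses: (3, -2)
  → actuator (3, -2)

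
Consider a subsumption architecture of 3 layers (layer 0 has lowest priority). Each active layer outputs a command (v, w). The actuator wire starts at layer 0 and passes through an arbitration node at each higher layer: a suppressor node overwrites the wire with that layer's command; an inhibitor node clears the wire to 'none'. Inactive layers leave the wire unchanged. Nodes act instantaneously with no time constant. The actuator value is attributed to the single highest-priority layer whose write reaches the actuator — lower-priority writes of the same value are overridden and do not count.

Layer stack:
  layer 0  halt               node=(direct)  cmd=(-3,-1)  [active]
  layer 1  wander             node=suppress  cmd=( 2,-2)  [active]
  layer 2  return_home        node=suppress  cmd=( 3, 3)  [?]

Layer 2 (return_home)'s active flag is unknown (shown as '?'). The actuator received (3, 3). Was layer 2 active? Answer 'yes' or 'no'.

If layer 2 is active=yes:
  actuator would be (3, 3)
If layer 2 is active=no:
  actuator would be (2, -2)
Observed (3, 3), so layer 2 was active.

yes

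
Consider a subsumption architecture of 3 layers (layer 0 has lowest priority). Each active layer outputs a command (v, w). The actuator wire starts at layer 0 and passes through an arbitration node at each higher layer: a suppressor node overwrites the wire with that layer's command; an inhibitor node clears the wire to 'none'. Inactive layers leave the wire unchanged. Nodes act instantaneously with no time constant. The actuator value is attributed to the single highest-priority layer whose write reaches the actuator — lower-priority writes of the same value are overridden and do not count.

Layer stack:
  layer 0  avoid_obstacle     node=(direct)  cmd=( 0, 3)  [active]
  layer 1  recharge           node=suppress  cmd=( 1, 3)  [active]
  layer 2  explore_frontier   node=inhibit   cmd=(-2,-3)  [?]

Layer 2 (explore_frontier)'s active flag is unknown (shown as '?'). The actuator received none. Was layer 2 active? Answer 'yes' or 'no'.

If layer 2 is active=yes:
  actuator would be none
If layer 2 is active=no:
  actuator would be (1, 3)
Observed none, so layer 2 was active.

yes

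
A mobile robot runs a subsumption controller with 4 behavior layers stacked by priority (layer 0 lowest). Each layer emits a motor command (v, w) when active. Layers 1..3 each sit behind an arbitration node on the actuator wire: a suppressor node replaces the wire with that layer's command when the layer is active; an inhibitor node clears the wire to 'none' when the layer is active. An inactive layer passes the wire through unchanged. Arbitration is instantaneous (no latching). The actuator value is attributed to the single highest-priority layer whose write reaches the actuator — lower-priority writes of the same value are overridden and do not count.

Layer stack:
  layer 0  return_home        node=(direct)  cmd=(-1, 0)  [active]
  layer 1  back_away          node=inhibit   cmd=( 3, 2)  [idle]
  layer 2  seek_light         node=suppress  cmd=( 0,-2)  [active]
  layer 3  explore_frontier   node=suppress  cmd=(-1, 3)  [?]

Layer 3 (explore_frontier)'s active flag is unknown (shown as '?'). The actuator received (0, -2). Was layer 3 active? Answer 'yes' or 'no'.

no

If layer 3 is active=yes:
  actuator would be (-1, 3)
If layer 3 is active=no:
  actuator would be (0, -2)
Observed (0, -2), so layer 3 was idle.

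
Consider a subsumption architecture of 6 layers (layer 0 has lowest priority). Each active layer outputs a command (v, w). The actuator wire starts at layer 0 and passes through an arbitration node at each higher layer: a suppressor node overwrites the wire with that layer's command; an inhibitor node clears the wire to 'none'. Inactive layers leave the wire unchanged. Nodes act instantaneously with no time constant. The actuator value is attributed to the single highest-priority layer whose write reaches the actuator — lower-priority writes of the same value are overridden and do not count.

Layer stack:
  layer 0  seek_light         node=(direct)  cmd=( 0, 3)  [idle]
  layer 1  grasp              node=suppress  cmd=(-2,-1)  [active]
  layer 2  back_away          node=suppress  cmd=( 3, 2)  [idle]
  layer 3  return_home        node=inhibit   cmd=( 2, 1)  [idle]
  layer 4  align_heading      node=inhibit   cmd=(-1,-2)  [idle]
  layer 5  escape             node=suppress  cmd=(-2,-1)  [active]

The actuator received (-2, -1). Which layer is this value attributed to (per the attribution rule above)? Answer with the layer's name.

escape

L0 seek_light: idle → wire = none
L1 grasp: active, suppressor → wire = (-2, -1)
L2 back_away: idle → wire stays (-2, -1)
L3 return_home: idle → wire stays (-2, -1)
L4 align_heading: idle → wire stays (-2, -1)
L5 escape: active, suppressor → wire = (-2, -1)
actuator = (-2, -1)
last writer: layer 5 = escape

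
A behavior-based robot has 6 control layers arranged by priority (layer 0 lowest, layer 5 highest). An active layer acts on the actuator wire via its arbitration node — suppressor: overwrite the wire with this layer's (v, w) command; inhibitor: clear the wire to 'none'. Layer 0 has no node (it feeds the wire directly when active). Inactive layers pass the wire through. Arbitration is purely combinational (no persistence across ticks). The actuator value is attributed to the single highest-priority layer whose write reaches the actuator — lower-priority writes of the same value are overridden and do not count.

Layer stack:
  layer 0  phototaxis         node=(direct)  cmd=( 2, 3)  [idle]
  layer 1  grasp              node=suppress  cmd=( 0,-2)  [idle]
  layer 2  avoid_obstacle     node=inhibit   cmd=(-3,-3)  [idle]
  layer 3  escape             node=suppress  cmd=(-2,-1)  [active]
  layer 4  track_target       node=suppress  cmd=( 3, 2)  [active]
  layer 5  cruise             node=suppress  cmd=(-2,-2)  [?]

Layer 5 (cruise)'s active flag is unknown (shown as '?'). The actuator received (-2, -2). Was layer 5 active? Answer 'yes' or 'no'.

If layer 5 is active=yes:
  actuator would be (-2, -2)
If layer 5 is active=no:
  actuator would be (3, 2)
Observed (-2, -2), so layer 5 was active.

yes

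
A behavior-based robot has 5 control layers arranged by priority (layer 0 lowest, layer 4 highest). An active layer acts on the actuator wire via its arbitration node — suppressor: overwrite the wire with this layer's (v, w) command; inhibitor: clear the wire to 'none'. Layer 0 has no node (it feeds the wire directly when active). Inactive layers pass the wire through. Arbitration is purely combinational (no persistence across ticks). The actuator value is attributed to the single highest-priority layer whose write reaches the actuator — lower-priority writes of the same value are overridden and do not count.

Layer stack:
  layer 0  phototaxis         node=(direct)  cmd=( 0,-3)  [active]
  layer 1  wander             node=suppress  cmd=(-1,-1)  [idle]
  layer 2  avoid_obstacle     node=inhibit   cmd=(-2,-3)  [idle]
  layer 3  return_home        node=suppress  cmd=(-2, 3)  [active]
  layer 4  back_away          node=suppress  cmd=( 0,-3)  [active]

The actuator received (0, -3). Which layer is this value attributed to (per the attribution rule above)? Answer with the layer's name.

back_away

L0 phototaxis: active, feeds wire = (0, -3)
L1 wander: idle → wire stays (0, -3)
L2 avoid_obstacle: idle → wire stays (0, -3)
L3 return_home: active, suppressor → wire = (-2, 3)
L4 back_away: active, suppressor → wire = (0, -3)
actuator = (0, -3)
last writer: layer 4 = back_away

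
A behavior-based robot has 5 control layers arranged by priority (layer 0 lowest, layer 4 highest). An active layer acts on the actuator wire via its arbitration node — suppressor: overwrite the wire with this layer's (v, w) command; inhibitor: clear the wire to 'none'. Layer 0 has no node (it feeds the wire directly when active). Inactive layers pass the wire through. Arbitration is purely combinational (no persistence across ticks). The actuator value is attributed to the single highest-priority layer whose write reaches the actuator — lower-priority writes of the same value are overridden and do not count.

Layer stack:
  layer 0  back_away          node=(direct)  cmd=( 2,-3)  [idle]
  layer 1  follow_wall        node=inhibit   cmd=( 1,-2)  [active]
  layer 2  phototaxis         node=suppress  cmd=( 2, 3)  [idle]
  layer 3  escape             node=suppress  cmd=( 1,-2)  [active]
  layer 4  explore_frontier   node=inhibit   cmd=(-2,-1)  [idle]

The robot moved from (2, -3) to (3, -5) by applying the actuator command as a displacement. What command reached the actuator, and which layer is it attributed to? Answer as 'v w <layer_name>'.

1 -2 escape

displacement = (3, -5) − (2, -3) = (1, -2)
layer 0 (back_away) idle — none
layer 1 (follow_wall) active — inhibits: none
layer 2 (phototaxis) idle — unchanged: none
layer 3 (escape) active — suppresses: (1, -2)
layer 4 (explore_frontier) idle — unchanged: (1, -2)
→ actuator (1, -2) — from layer 3 (escape)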